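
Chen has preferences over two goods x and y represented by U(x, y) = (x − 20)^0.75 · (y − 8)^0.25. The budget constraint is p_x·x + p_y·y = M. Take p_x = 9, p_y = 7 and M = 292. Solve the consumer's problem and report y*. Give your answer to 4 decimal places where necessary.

Let x' = x−20, y' = y−8. MRS = 3·y'/x' = p_x/p_y.
After buying the subsistence bundle (20, 8), a share 0.75 of the remaining income goes to x: x* = 20 + 0.75·(M − 20p_x − 8p_y)/p_x.
Discretionary income = 292 − 20·9 − 8·7 = 56; y* = 8 + 0.25·56/7 = 10.

y* = 10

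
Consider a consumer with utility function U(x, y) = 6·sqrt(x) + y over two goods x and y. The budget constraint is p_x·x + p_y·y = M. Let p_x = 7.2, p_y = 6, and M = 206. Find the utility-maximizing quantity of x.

x* = 6.25

MU_x = 3/√x, MU_y = 1. Tangency: 3/√x = p_x/p_y.
Solve: √x = 3·p_y/p_x, so x*(p_x,p_y) = (3·p_y/p_x)², and y* = (M − p_x·x*)/p_y.
Plugging in: x* = (3·6/7.2)² = 6.25.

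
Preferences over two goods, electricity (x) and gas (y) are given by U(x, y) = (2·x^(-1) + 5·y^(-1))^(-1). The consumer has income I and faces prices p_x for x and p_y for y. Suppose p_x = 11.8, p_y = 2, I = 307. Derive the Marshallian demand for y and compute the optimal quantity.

y* = 60.5229

MU_x ∝ 2·x^(-2), MU_y ∝ 5·y^(-2), so MRS = (2/5)·(y/x)^(2) = p_x/p_y.
Solve for the ratio: y/x = [(5/2)·p_x/p_y]^(0.5).
With the ratio pinned down, the budget gives x* = I/(p_x + p_y·(y/x)) and y* = (y/x)·x*.
Numerically y/x = 3.840573, so x* = 307/(11.8 + 2·3.840573) = 15.7588 and y* = 3.840573·15.7588 = 60.5229.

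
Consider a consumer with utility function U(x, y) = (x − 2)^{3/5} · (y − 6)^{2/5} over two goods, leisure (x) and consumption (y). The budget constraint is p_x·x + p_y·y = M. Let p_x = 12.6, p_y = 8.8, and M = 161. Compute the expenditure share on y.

share on y = 0.5342

This is Cobb-Douglas in (x−2, y−6): tangency gives 0.6·p_y·(y−6) = 0.4·p_x·(x−2).
After buying the subsistence bundle (2, 6), a share 0.6 of the remaining income goes to x: x* = 2 + 0.6·(M − 2p_x − 6p_y)/p_x.
Discretionary income = 161 − 2·12.6 − 6·8.8 = 83; x* = 2 + 0.6·83/12.6 = 5.9524; y* = 6 + 0.4·83/8.8 = 9.7727.
Expenditure on y: 8.8·9.7727 = 86; share = 0.5342.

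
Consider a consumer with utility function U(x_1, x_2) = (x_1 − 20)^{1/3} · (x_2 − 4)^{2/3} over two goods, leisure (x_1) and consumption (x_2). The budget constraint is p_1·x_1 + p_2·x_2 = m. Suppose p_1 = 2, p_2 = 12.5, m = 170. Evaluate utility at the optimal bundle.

Substituting into the budget: x_1* = 20 + 1/3·(m − 20·p_1 − 4·p_2)/p_1, and x_2* = 4 + 2/3·(…)/p_2.
Discretionary income = 170 − 20·2 − 4·12.5 = 80; x_1* = 20 + 1/3·80/2 = 33.3333; x_2* = 4 + 2/3·80/12.5 = 8.2667.
Utility at the optimum: U(33.3333, 8.2667) = 6.2379.

V = 6.2379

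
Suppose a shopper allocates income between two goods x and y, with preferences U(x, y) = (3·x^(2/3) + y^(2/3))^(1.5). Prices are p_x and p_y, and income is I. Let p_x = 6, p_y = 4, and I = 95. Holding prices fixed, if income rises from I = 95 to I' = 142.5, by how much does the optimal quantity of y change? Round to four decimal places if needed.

Δy* = 0.9135

MU_x ∝ 3·x^(-1/3), MU_y ∝ y^(-1/3), so MRS = 3·(y/x)^(1/3) = p_x/p_y.
Hence y/x = ((1/3)·p_x/p_y)^(1/(1/3)), i.e. raised to the 3 power.
Substitute y = (y/x)·x into the budget: x* = I/(p_x + p_y·(y/x)).
Numerically y/x = 0.125, so x* = 95/(6 + 4·0.125) = 14.6154 and y* = 0.125·14.6154 = 1.8269.
At I' = 142.5: y* = 2.7404. Change: 2.7404 − 1.8269 = 0.9135.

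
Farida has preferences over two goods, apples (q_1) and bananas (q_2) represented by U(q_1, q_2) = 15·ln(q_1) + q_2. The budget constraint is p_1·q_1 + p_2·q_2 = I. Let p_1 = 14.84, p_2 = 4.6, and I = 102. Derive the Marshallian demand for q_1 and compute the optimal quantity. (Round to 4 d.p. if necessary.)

Set MRS = p_1/p_2: (15/q_1)/1 = p_1/p_2.
So q_1*(p_1,p_2) = 15·p_2/p_1, independent of income; and q_2* = (I − 15·p_2)/p_2.
At the given prices: q_1* = 15·4.6/14.84 = 4.6496.

q_1* = 4.6496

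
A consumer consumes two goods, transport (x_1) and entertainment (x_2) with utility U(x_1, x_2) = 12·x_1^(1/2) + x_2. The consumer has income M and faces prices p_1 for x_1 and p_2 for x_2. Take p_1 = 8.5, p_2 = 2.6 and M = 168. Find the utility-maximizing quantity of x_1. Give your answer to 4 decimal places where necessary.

x_1* = 3.3683

Utility is quasi-linear in x_2; the FOC for x_1 is 6/√x_1 = p_1/p_2.
Thus x_1* = (6·p_2/p_1)² — independent of M — with the rest of income spent on x_2.
Plugging in: x_1* = (6·2.6/8.5)² = 3.3683.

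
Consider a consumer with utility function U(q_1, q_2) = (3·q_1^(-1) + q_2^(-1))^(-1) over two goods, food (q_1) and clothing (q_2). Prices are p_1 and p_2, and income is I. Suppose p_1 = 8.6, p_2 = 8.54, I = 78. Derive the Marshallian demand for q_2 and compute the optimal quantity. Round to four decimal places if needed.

MRS = MU_q_1/MU_q_2 = 3·(q_2/q_1)^(2). Set equal to p_1/p_2.
Solve for the ratio: q_2/q_1 = [(1/3)·p_1/p_2]^(0.5).
With the ratio pinned down, the budget gives q_1* = I/(p_1 + p_2·(q_2/q_1)) and q_2* = (q_2/q_1)·q_1*.
Numerically q_2/q_1 = 0.579375, so q_1* = 78/(8.6 + 8.54·0.579375) = 5.7574 and q_2* = 0.579375·5.7574 = 3.3357.

q_2* = 3.3357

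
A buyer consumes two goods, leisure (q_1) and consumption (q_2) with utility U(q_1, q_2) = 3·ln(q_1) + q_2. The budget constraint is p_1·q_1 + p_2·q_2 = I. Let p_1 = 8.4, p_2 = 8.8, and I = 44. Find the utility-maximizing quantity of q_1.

q_1* = 3.1429

Set MRS = p_1/p_2: (3/q_1)/1 = p_1/p_2.
So q_1*(p_1,p_2) = 3·p_2/p_1, independent of income; and q_2* = (I − 3·p_2)/p_2.
At the given prices: q_1* = 3·8.8/8.4 = 3.1429.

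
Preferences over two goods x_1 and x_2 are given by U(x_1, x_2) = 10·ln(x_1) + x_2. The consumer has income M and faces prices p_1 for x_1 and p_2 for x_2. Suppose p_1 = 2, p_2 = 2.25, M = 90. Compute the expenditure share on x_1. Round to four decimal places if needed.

Set MRS = p_1/p_2: (10/x_1)/1 = p_1/p_2.
So x_1*(p_1,p_2) = 10·p_2/p_1, independent of income; and x_2* = (M − 10·p_2)/p_2.
At the given prices: x_1* = 10·2.25/2 = 11.25, and x_2* = 30.
Expenditure on x_1: 2·11.25 = 22.5; share = 0.25.

share on x_1 = 0.25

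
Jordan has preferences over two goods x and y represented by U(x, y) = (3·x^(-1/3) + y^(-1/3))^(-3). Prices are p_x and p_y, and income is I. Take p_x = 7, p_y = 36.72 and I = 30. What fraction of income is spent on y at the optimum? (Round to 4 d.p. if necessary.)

share on y = 0.399

With the ratio pinned down, the budget gives x* = I/(p_x + p_y·(y/x)) and y* = (y/x)·x*.
Numerically y/x = 0.126563, so x* = 30/(7 + 36.72·0.126563) = 2.5757 and y* = 0.126563·2.5757 = 0.326.
Expenditure on y: 36.72·0.326 = 11.9702; share = 0.399.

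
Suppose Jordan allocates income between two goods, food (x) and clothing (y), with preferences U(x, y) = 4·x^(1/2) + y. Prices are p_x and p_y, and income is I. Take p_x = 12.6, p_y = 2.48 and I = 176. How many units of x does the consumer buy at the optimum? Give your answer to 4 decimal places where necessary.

MU_x = 2/√x, MU_y = 1. Tangency: 2/√x = p_x/p_y.
Thus x* = (2·p_y/p_x)² — independent of I — with the rest of income spent on y.
Plugging in: x* = (2·2.48/12.6)² = 0.155.

x* = 0.155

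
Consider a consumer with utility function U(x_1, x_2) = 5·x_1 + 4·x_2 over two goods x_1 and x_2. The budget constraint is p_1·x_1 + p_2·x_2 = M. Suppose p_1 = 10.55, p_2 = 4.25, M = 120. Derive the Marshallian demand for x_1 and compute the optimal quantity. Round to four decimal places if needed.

x_1* = 0

Perfect substitutes: compare marginal utility per dollar. 5/p_1 vs 4/p_2 → 0.4739 vs 0.9412.
x_2 gives more utility per dollar, so spend all income on x_2: x_2* = M/p_2, x_1* = 0.
Numerically: x_1* = 0, x_2* = 28.2353.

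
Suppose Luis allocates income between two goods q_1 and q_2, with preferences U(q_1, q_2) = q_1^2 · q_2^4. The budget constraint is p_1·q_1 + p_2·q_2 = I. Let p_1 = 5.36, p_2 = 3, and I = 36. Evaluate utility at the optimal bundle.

V = 20530.1849

MU_q_1/MU_q_2 = (2·q_2)/(4·q_1); tangency sets this equal to p_1/p_2.
Rearranging, p_2·q_2 = 2·p_1·q_1. Substituting into the budget gives p_1·q_1·(1 + 2) = I.
Demand: q_1*(p_1,p_2,I) = 1/3·I/p_1 and q_2* = 2/3·I/p_2.
At p_1=5.36, p_2=3, I=36: q_1* = 1/3·36/5.36 = 2.2388, q_2* = 8.
Utility at the optimum: U(2.2388, 8) = 20530.1849.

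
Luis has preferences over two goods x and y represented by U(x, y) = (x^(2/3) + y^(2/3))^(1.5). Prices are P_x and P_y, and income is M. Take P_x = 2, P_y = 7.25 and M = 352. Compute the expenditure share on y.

share on y = 0.0707

MU_x ∝ x^(-1/3), MU_y ∝ y^(-1/3), so MRS = (y/x)^(1/3) = P_x/P_y.
Hence y/x = (P_x/P_y)^(1/(1/3)), i.e. raised to the 3 power.
With the ratio pinned down, the budget gives x* = M/(P_x + P_y·(y/x)) and y* = (y/x)·x*.
Numerically y/x = 0.020993, so x* = 352/(2 + 7.25·0.020993) = 163.5536 and y* = 0.020993·163.5536 = 3.4335.
Expenditure on y: 7.25·3.4335 = 24.8928; share = 0.0707.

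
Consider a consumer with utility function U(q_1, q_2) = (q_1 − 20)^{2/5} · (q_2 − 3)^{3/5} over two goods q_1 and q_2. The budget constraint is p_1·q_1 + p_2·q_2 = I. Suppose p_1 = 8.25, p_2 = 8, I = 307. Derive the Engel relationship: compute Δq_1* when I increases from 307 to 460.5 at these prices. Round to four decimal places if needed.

Δq_1* = 7.4424

This is Cobb-Douglas in (q_1−20, q_2−3): tangency gives 0.4·p_2·(q_2−3) = 0.6·p_1·(q_1−20).
Substituting into the budget: q_1* = 20 + 0.4·(I − 20·p_1 − 3·p_2)/p_1, and q_2* = 3 + 0.6·(…)/p_2.
Discretionary income = 307 − 20·8.25 − 3·8 = 118; q_1* = 20 + 0.4·118/8.25 = 25.7212.
At I' = 460.5: q_1* = 33.1636. Change: 33.1636 − 25.7212 = 7.4424.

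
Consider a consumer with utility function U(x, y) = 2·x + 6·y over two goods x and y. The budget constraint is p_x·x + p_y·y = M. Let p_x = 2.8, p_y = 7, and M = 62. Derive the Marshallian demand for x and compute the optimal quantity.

x* = 0

y gives more utility per dollar, so spend all income on y: y* = M/p_y, x* = 0.
Numerically: x* = 0, y* = 8.8571.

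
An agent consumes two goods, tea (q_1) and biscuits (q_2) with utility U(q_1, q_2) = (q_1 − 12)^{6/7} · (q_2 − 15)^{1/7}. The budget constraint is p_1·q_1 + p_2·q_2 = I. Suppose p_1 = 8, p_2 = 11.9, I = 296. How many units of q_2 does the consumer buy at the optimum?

MRS = 6·(q_2−15)/(q_1−12). Tangency with p_1/p_2 gives q_2−15 = (1/6)·(p_1/p_2)·(q_1−12).
Substituting into the budget: q_1* = 12 + 6/7·(I − 12·p_1 − 15·p_2)/p_1, and q_2* = 15 + 1/7·(…)/p_2.
Discretionary income = 296 − 12·8 − 15·11.9 = 21.5; q_2* = 15 + 1/7·21.5/11.9 = 15.2581.

q_2* = 15.2581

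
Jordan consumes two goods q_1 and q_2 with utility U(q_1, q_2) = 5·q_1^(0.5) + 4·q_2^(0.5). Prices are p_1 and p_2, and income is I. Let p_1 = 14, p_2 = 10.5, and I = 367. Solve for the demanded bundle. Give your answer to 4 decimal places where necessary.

q_1* = 14.1444, q_2* = 16.0932

From the CES first-order condition, (5/4)·(q_2/q_1)^(0.5) = p_1/p_2.
Hence q_2/q_1 = ((4/5)·p_1/p_2)^(1/(0.5)), i.e. raised to the 2 power.
Substitute q_2 = (q_2/q_1)·q_1 into the budget: q_1* = I/(p_1 + p_2·(q_2/q_1)).
Numerically q_2/q_1 = 1.137778, so q_1* = 367/(14 + 10.5·1.137778) = 14.1444 and q_2* = 1.137778·14.1444 = 16.0932.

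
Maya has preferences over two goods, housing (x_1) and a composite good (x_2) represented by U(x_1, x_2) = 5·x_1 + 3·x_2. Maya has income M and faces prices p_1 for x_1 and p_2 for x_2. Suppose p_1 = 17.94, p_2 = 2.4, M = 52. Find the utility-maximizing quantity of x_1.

x_1* = 0

Perfect substitutes: compare marginal utility per dollar. 5/p_1 vs 3/p_2 → 0.2787 vs 1.25.
x_2 gives more utility per dollar, so spend all income on x_2: x_2* = M/p_2, x_1* = 0.
Numerically: x_1* = 0, x_2* = 21.6667.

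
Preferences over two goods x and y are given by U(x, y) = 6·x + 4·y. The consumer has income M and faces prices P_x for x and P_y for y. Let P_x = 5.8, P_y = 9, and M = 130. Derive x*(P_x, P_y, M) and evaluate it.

Linear utility — the consumer picks whichever good has higher MU/price: 6/5.8 = 1.0345 vs 4/9 = 0.4444.
x gives more utility per dollar, so spend all income on x: x* = M/P_x, y* = 0.
Numerically: x* = 22.4138, y* = 0.

x* = 22.4138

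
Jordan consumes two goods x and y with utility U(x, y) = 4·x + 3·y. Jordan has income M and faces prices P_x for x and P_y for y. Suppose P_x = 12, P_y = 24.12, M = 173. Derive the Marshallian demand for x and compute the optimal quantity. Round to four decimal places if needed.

x gives more utility per dollar, so spend all income on x: x* = M/P_x, y* = 0.
Numerically: x* = 14.4167, y* = 0.

x* = 14.4167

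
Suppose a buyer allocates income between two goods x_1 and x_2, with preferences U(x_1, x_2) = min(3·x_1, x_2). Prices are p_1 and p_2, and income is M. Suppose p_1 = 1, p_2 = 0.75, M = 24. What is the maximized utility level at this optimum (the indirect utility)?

With perfect complements, no substitution: consume in ratio x_1:x_2 = 1:3.
Budget: p_1·x_1 + p_2·3·x_1 = M, so (p_1 + 3·p_2)·x_1 = M.
Demand: x_1*(p_1,p_2,M) = M/(p_1 + 3·p_2), x_2* = 3·M/(p_1 + 3·p_2).
Here 1 + 3·0.75 = 3.25, giving x_1* = 7.3846 and x_2* = 22.1538.
Utility at the optimum: U(7.3846, 22.1538) = 22.1538.

V = 22.1538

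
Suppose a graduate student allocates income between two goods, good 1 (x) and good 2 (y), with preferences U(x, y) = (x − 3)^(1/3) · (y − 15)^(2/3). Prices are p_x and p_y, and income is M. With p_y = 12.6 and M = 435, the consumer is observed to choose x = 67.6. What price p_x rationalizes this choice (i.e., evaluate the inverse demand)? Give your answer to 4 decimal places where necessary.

MRS = (1/2)·(y−15)/(x−3). Tangency with p_x/p_y gives y−15 = 2·(p_x/p_y)·(x−3).
After buying the subsistence bundle (3, 15), a share 1/3 of the remaining income goes to x: x* = 3 + 1/3·(M − 3p_x − 15p_y)/p_x.
Set x* = 67.6 in the demand function and solve for p_x: p_x = 1.25.

p_x = 1.25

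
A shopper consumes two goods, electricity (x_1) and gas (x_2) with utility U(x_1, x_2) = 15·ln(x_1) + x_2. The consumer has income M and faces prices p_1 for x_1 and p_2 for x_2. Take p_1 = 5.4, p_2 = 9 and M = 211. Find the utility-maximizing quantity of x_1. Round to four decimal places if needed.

MU_x_1 = 15/x_1, MU_x_2 = 1. Tangency: 15/x_1 = p_1/p_2.
So x_1*(p_1,p_2) = 15·p_2/p_1, independent of income; and x_2* = (M − 15·p_2)/p_2.
At the given prices: x_1* = 15·9/5.4 = 25.

x_1* = 25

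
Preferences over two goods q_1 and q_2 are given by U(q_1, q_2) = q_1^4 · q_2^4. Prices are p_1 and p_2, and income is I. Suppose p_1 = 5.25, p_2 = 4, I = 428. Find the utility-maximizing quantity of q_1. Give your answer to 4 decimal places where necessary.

Tangency: MRS = q_2/q_1 = p_1/p_2.
So 4·p_2·q_2 = 4·p_1·q_1; combined with the budget, a share 0.5 of income goes to q_1.
Demand: q_1*(p_1,p_2,I) = 0.5·I/p_1 and q_2* = 0.5·I/p_2.
At p_1=5.25, p_2=4, I=428: q_1* = 0.5·428/5.25 = 40.7619.

q_1* = 40.7619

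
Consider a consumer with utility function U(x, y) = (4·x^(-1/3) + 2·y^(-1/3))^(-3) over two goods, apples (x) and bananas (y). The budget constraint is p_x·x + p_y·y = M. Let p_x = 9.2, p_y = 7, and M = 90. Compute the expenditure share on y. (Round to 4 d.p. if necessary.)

Substitute y = (y/x)·x into the budget: x* = M/(p_x + p_y·(y/x)).
Numerically y/x = 0.729869, so x* = 90/(9.2 + 7·0.729869) = 6.2897 and y* = 0.729869·6.2897 = 4.5907.
Expenditure on y: 7·4.5907 = 32.1347; share = 0.3571.

share on y = 0.3571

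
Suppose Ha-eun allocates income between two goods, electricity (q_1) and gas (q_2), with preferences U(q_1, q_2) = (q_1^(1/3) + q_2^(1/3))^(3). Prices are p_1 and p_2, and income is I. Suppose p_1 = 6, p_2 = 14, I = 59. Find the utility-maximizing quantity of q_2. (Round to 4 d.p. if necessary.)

q_2* = 1.6674

MRS = MU_q_1/MU_q_2 = (q_2/q_1)^(2/3). Set equal to p_1/p_2.
Hence q_2/q_1 = (p_1/p_2)^(1/(2/3)), i.e. raised to the 1.5 power.
With the ratio pinned down, the budget gives q_1* = I/(p_1 + p_2·(q_2/q_1)) and q_2* = (q_2/q_1)·q_1*.
Numerically q_2/q_1 = 0.280566, so q_1* = 59/(6 + 14·0.280566) = 5.9428 and q_2* = 0.280566·5.9428 = 1.6674.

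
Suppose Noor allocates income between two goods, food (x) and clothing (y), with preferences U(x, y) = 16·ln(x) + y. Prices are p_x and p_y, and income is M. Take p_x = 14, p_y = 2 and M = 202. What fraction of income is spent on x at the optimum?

share on x = 0.1584

MU_x = 16/x, MU_y = 1. Tangency: 16/x = p_x/p_y.
So x*(p_x,p_y) = 16·p_y/p_x, independent of income; and y* = (M − 16·p_y)/p_y.
At the given prices: x* = 16·2/14 = 2.2857, and y* = 85.
Expenditure on x: 14·2.2857 = 32; share = 0.1584.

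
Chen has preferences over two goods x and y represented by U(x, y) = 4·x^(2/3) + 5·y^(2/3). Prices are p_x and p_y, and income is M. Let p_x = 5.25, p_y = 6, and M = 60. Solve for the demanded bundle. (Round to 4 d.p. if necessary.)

From the CES first-order condition, (4/5)·(y/x)^(1/3) = p_x/p_y.
Hence y/x = ((5/4)·p_x/p_y)^(1/(1/3)), i.e. raised to the 3 power.
Substitute y = (y/x)·x into the budget: x* = M/(p_x + p_y·(y/x)).
Numerically y/x = 1.308441, so x* = 60/(5.25 + 6·1.308441) = 4.5799 and y* = 1.308441·4.5799 = 5.9926.

x* = 4.5799, y* = 5.9926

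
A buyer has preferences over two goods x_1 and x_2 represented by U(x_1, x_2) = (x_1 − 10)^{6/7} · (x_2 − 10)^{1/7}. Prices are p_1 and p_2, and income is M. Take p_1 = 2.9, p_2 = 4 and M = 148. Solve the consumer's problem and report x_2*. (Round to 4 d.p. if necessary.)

x_2* = 12.8214

Let x_1' = x_1−10, x_2' = x_2−10. MRS = 6·x_2'/x_1' = p_1/p_2.
After buying the subsistence bundle (10, 10), a share 6/7 of the remaining income goes to x_1: x_1* = 10 + 6/7·(M − 10p_1 − 10p_2)/p_1.
Discretionary income = 148 − 10·2.9 − 10·4 = 79; x_2* = 10 + 1/7·79/4 = 12.8214.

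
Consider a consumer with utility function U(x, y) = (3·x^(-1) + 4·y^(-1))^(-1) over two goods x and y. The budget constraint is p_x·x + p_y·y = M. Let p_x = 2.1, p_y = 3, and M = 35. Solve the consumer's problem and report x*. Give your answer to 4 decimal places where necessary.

MU_x ∝ 3·x^(-2), MU_y ∝ 4·y^(-2), so MRS = (3/4)·(y/x)^(2) = p_x/p_y.
Solve for the ratio: y/x = [(4/3)·p_x/p_y]^(0.5).
Substitute y = (y/x)·x into the budget: x* = M/(p_x + p_y·(y/x)).
Numerically y/x = 0.966092, so x* = 35/(2.1 + 3·0.966092) = 7.0024.

x* = 7.0024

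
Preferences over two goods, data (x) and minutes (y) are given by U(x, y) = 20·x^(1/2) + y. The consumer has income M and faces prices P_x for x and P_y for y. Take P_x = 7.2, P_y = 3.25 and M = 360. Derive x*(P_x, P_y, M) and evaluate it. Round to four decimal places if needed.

x* = 20.3752

Solve: √x = 10·P_y/P_x, so x*(P_x,P_y) = (10·P_y/P_x)², and y* = (M − P_x·x*)/P_y.
Plugging in: x* = (10·3.25/7.2)² = 20.3752.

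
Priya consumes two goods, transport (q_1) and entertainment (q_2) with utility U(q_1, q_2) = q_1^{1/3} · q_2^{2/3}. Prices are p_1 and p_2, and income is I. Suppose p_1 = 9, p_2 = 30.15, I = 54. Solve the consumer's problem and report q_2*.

q_2* = 1.194

At p_1=9, p_2=30.15, I=54: q_2* = 2/3·54/30.15 = 1.194.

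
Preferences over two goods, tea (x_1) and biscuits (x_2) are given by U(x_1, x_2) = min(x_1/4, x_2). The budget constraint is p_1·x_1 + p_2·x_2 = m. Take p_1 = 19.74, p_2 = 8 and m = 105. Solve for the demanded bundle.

Demand: x_1*(p_1,p_2,m) = 4·m/(4·p_1 + p_2), x_2* = m/(4·p_1 + p_2).
Here 4·19.74 + 8 = 86.96, giving x_1* = 4.8298 and x_2* = 1.2075.

x_1* = 4.8298, x_2* = 1.2075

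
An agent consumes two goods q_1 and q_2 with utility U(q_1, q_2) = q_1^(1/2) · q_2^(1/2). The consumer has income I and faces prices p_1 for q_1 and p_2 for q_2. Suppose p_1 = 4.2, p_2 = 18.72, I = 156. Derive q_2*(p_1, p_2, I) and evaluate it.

Tangency: MRS = q_2/q_1 = p_1/p_2.
Rearranging, p_2·q_2 = p_1·q_1. Substituting into the budget gives p_1·q_1·(1 + 1) = I.
Demand: q_1*(p_1,p_2,I) = 0.5·I/p_1 and q_2* = 0.5·I/p_2.
At p_1=4.2, p_2=18.72, I=156: q_2* = 0.5·156/18.72 = 4.1667.

q_2* = 4.1667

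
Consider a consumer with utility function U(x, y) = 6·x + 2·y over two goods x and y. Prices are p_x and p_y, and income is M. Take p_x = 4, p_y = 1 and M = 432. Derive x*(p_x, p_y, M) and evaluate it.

x* = 0

Perfect substitutes: compare marginal utility per dollar. 6/p_x vs 2/p_y → 1.5 vs 2.
y gives more utility per dollar, so spend all income on y: y* = M/p_y, x* = 0.
Numerically: x* = 0, y* = 432.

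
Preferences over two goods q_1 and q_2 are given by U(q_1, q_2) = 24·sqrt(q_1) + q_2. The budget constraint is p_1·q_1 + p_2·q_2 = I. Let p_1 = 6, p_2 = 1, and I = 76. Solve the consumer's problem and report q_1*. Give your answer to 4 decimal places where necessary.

q_1* = 4

Utility is quasi-linear in q_2; the FOC for q_1 is 12/√q_1 = p_1/p_2.
Solve: √q_1 = 12·p_2/p_1, so q_1*(p_1,p_2) = (12·p_2/p_1)², and q_2* = (I − p_1·q_1*)/p_2.
Plugging in: q_1* = (12·1/6)² = 4.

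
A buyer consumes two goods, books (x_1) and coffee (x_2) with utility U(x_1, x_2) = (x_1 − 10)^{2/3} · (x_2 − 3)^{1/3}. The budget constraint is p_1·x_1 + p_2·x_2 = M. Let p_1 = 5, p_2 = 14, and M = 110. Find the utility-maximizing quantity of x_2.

Discretionary income = 110 − 10·5 − 3·14 = 18; x_2* = 3 + 1/3·18/14 = 3.4286.

x_2* = 3.4286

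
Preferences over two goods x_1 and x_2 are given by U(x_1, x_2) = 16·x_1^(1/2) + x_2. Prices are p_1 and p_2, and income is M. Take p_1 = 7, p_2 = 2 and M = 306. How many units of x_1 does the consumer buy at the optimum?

Solve: √x_1 = 8·p_2/p_1, so x_1*(p_1,p_2) = (8·p_2/p_1)², and x_2* = (M − p_1·x_1*)/p_2.
Plugging in: x_1* = (8·2/7)² = 5.2245.

x_1* = 5.2245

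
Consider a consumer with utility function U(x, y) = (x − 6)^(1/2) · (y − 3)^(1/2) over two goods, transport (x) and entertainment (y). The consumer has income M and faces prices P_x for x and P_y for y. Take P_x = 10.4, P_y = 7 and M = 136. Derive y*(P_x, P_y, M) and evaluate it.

After buying the subsistence bundle (6, 3), a share 0.5 of the remaining income goes to x: x* = 6 + 0.5·(M − 6P_x − 3P_y)/P_x.
Discretionary income = 136 − 6·10.4 − 3·7 = 52.6; y* = 3 + 0.5·52.6/7 = 6.7571.

y* = 6.7571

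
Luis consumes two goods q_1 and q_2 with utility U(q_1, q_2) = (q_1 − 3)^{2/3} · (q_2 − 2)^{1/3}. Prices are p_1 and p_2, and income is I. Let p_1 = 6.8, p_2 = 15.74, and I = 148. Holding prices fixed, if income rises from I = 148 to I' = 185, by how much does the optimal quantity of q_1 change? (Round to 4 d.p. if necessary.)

MRS = 2·(q_2−2)/(q_1−3). Tangency with p_1/p_2 gives q_2−2 = (1/2)·(p_1/p_2)·(q_1−3).
After buying the subsistence bundle (3, 2), a share 2/3 of the remaining income goes to q_1: q_1* = 3 + 2/3·(I − 3p_1 − 2p_2)/p_1.
Discretionary income = 148 − 3·6.8 − 2·15.74 = 96.12; q_1* = 3 + 2/3·96.12/6.8 = 12.4235.
At I' = 185: q_1* = 16.051. Change: 16.051 − 12.4235 = 3.6275.

Δq_1* = 3.6275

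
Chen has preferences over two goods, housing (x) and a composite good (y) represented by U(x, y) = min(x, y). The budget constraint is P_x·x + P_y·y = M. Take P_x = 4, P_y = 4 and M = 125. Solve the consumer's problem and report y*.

y* = 15.625

With perfect complements, no substitution: consume in ratio x:y = 1:1.
Budget: P_x·x + P_y·x = M, so (P_x + P_y)·x = M.
Demand: x*(P_x,P_y,M) = M/(P_x + P_y), y* = M/(P_x + P_y).
Here 4 + 4 = 8, giving y* = 15.625.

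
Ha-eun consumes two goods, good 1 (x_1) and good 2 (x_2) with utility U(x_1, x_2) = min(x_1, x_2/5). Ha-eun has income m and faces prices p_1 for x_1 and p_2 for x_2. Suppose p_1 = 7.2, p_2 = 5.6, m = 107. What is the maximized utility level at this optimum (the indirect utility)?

Leontief preferences: the optimum is at the kink where x_1/1 = x_2/5, i.e. x_2 = 5·x_1.
Budget: p_1·x_1 + p_2·5·x_1 = m, so (p_1 + 5·p_2)·x_1 = m.
Demand: x_1*(p_1,p_2,m) = m/(p_1 + 5·p_2), x_2* = 5·m/(p_1 + 5·p_2).
Here 7.2 + 5·5.6 = 35.2, giving x_1* = 3.0398 and x_2* = 15.1989.
Utility at the optimum: U(3.0398, 15.1989) = 3.0398.

V = 3.0398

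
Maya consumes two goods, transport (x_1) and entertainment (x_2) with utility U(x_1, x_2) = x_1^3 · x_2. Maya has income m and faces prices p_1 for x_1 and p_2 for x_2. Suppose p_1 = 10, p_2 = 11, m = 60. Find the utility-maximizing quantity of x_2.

MU_x_1/MU_x_2 = (3·x_2)/(x_1); tangency sets this equal to p_1/p_2.
Rearranging, p_2·x_2 = (1/3)·p_1·x_1. Substituting into the budget gives p_1·x_1·(1 + (1/3)) = m.
Demand: x_1*(p_1,p_2,m) = 0.75·m/p_1 and x_2* = 0.25·m/p_2.
At p_1=10, p_2=11, m=60: x_2* = 0.25·60/11 = 1.3636.

x_2* = 1.3636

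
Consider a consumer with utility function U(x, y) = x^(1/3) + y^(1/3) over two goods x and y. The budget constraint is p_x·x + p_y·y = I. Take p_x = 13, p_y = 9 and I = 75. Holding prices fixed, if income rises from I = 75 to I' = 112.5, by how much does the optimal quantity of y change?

From the CES first-order condition, (y/x)^(2/3) = p_x/p_y.
Solve for the ratio: y/x = [p_x/p_y]^(1.5).
With the ratio pinned down, the budget gives x* = I/(p_x + p_y·(y/x)) and y* = (y/x)·x*.
Numerically y/x = 1.736006, so x* = 75/(13 + 9·1.736006) = 2.6202 and y* = 1.736006·2.6202 = 4.5486.
At I' = 112.5: y* = 6.823. Change: 6.823 − 4.5486 = 2.2743.

Δy* = 2.2743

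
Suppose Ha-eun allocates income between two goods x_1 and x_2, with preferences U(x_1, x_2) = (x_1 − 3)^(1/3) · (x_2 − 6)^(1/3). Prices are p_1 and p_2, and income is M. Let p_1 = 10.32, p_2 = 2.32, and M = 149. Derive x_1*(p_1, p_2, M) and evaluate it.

x_1* = 8.0446

Let x_1' = x_1−3, x_2' = x_2−6. MRS = x_2'/x_1' = p_1/p_2.
Substituting into the budget: x_1* = 3 + 0.5·(M − 3·p_1 − 6·p_2)/p_1, and x_2* = 6 + 0.5·(…)/p_2.
Discretionary income = 149 − 3·10.32 − 6·2.32 = 104.12; x_1* = 3 + 0.5·104.12/10.32 = 8.0446.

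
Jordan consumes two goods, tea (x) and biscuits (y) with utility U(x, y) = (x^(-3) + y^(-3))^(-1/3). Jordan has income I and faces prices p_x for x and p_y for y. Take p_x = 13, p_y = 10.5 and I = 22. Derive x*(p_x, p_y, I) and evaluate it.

MU_x ∝ x^(-4), MU_y ∝ y^(-4), so MRS = (y/x)^(4) = p_x/p_y.
Solve for the ratio: y/x = [p_x/p_y]^(0.25).
With the ratio pinned down, the budget gives x* = I/(p_x + p_y·(y/x)) and y* = (y/x)·x*.
Numerically y/x = 1.054845, so x* = 22/(13 + 10.5·1.054845) = 0.9138.

x* = 0.9138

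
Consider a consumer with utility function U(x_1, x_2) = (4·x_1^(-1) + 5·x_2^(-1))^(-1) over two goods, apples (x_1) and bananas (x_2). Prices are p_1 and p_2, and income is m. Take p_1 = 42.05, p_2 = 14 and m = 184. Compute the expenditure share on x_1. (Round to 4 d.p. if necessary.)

share on x_1 = 0.6079

From the CES first-order condition, (4/5)·(x_2/x_1)^(2) = p_1/p_2.
Solve for the ratio: x_2/x_1 = [(5/4)·p_1/p_2]^(0.5).
Substitute x_2 = (x_2/x_1)·x_1 into the budget: x_1* = m/(p_1 + p_2·(x_2/x_1)).
Numerically x_2/x_1 = 1.937644, so x_1* = 184/(42.05 + 14·1.937644) = 2.6598 and x_2* = 1.937644·2.6598 = 5.1538.
Expenditure on x_1: 42.05·2.6598 = 111.8464; share = 0.6079.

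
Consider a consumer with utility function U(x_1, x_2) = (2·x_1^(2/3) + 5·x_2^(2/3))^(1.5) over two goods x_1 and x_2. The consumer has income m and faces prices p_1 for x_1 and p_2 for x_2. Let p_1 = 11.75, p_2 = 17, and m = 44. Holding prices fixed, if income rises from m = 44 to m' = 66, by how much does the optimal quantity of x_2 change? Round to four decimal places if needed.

MRS = MU_x_1/MU_x_2 = (2/5)·(x_2/x_1)^(1/3). Set equal to p_1/p_2.
Hence x_2/x_1 = ((5/2)·p_1/p_2)^(1/(1/3)), i.e. raised to the 3 power.
With the ratio pinned down, the budget gives x_1* = m/(p_1 + p_2·(x_2/x_1)) and x_2* = (x_2/x_1)·x_1*.
Numerically x_2/x_1 = 5.159253, so x_1* = 44/(11.75 + 17·5.159253) = 0.4424 and x_2* = 5.159253·0.4424 = 2.2825.
At m' = 66: x_2* = 3.4237. Change: 3.4237 − 2.2825 = 1.1412.

Δx_2* = 1.1412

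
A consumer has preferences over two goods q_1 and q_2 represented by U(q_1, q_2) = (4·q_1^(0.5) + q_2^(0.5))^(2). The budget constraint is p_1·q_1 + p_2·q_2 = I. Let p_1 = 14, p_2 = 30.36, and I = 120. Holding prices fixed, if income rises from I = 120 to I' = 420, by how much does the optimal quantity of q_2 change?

From the CES first-order condition, 4·(q_2/q_1)^(0.5) = p_1/p_2.
Hence q_2/q_1 = ((1/4)·p_1/p_2)^(1/(0.5)), i.e. raised to the 2 power.
Substitute q_2 = (q_2/q_1)·q_1 into the budget: q_1* = I/(p_1 + p_2·(q_2/q_1)).
Numerically q_2/q_1 = 0.01329, so q_1* = 120/(14 + 30.36·0.01329) = 8.3313 and q_2* = 0.01329·8.3313 = 0.1107.
At I' = 420: q_2* = 0.3875. Change: 0.3875 − 0.1107 = 0.2768.

Δq_2* = 0.2768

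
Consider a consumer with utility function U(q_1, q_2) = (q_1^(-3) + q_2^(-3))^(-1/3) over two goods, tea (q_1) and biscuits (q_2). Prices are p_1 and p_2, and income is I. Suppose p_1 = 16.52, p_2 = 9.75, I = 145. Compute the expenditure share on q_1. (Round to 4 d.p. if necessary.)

share on q_1 = 0.5976

Numerically q_2/q_1 = 1.14091, so q_1* = 145/(16.52 + 9.75·1.14091) = 5.2453 and q_2* = 1.14091·5.2453 = 5.9844.
Expenditure on q_1: 16.52·5.2453 = 86.6521; share = 0.5976.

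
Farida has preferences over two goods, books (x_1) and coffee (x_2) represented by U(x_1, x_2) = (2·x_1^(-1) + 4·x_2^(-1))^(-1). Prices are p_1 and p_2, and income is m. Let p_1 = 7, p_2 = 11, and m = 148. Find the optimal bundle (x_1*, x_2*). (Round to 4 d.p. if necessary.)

MU_x_1 ∝ 2·x_1^(-2), MU_x_2 ∝ 4·x_2^(-2), so MRS = (1/2)·(x_2/x_1)^(2) = p_1/p_2.
Solve for the ratio: x_2/x_1 = [2·p_1/p_2]^(0.5).
Substitute x_2 = (x_2/x_1)·x_1 into the budget: x_1* = m/(p_1 + p_2·(x_2/x_1)).
Numerically x_2/x_1 = 1.128152, so x_1* = 148/(7 + 11·1.128152) = 7.6251 and x_2* = 1.128152·7.6251 = 8.6022.

x_1* = 7.6251, x_2* = 8.6022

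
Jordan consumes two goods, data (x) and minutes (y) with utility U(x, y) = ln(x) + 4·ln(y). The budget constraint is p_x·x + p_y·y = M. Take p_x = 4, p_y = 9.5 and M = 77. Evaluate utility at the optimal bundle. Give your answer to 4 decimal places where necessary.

MU_x/MU_y = (y)/(4·x); tangency sets this equal to p_x/p_y.
Rearranging, p_y·y = 4·p_x·x. Substituting into the budget gives p_x·x·(1 + 4) = M.
Demand: x*(p_x,p_y,M) = 0.2·M/p_x and y* = 0.8·M/p_y.
At p_x=4, p_y=9.5, M=77: x* = 0.2·77/4 = 3.85, y* = 6.4842.
Utility at the optimum: U(3.85, 6.4842) = 8.8256.

V = 8.8256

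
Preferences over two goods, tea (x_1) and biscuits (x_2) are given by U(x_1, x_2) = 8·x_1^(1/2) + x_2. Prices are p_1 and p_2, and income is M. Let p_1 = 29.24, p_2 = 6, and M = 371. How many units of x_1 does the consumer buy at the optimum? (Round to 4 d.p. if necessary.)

MU_x_1 = 4/√x_1, MU_x_2 = 1. Tangency: 4/√x_1 = p_1/p_2.
Thus x_1* = (4·p_2/p_1)² — independent of M — with the rest of income spent on x_2.
Plugging in: x_1* = (4·6/29.24)² = 0.6737.

x_1* = 0.6737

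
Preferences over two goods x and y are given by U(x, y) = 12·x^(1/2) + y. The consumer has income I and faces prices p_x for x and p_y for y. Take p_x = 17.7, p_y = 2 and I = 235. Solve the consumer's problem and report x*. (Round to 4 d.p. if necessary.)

Utility is quasi-linear in y; the FOC for x is 6/√x = p_x/p_y.
Solve: √x = 6·p_y/p_x, so x*(p_x,p_y) = (6·p_y/p_x)², and y* = (I − p_x·x*)/p_y.
Plugging in: x* = (6·2/17.7)² = 0.4596.

x* = 0.4596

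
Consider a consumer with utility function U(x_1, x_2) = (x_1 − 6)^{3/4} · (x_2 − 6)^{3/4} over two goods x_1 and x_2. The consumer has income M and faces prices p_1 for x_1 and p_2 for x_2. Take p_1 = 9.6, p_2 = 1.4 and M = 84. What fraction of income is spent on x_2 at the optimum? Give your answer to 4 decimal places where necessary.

share on x_2 = 0.2071

MRS = (x_2−6)/(x_1−6). Tangency with p_1/p_2 gives x_2−6 = (p_1/p_2)·(x_1−6).
Substituting into the budget: x_1* = 6 + 0.5·(M − 6·p_1 − 6·p_2)/p_1, and x_2* = 6 + 0.5·(…)/p_2.
Discretionary income = 84 − 6·9.6 − 6·1.4 = 18; x_1* = 6 + 0.5·18/9.6 = 6.9375; x_2* = 6 + 0.5·18/1.4 = 12.4286.
Expenditure on x_2: 1.4·12.4286 = 17.4; share = 0.2071.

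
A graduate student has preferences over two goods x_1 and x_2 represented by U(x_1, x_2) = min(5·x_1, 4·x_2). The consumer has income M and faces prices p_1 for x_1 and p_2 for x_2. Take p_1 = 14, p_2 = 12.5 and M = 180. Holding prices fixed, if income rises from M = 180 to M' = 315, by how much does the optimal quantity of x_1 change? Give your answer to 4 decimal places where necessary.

With perfect complements, no substitution: consume in ratio x_1:x_2 = 4:5.
Budget: p_1·x_1 + p_2·(5/4)·x_1 = M, so (4·p_1 + 5·p_2)·x_1 = 4·M.
Demand: x_1*(p_1,p_2,M) = 4·M/(4·p_1 + 5·p_2), x_2* = 5·M/(4·p_1 + 5·p_2).
Here 4·14 + 5·12.5 = 118.5, giving x_1* = 6.0759.
At M' = 315: x_1* = 10.6329. Change: 10.6329 − 6.0759 = 4.557.

Δx_1* = 4.557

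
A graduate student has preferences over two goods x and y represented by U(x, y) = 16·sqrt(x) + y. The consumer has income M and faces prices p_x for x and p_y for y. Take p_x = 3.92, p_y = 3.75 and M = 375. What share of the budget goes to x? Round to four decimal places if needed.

share on x = 0.6122

Set MRS = p_x/p_y: 8·x^(−1/2) = p_x/p_y.
Thus x* = (8·p_y/p_x)² — independent of M — with the rest of income spent on y.
Plugging in: x* = (8·3.75/3.92)² = 58.5693, y* = 38.7755.
Expenditure on x: 3.92·58.5693 = 229.5918; share = 0.6122.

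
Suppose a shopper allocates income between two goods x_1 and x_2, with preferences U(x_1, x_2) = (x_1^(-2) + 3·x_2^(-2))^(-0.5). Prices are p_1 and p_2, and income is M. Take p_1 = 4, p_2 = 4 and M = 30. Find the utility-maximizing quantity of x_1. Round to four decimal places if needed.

From the CES first-order condition, (1/3)·(x_2/x_1)^(3) = p_1/p_2.
Hence x_2/x_1 = (3·p_1/p_2)^(1/(3)), i.e. raised to the 1/3 power.
Substitute x_2 = (x_2/x_1)·x_1 into the budget: x_1* = M/(p_1 + p_2·(x_2/x_1)).
Numerically x_2/x_1 = 1.44225, so x_1* = 30/(4 + 4·1.44225) = 3.0709.

x_1* = 3.0709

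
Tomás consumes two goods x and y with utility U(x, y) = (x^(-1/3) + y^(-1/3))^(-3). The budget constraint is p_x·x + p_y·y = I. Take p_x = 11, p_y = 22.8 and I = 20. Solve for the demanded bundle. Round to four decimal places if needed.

x* = 0.8265, y* = 0.4784

Numerically y/x = 0.578886, so x* = 20/(11 + 22.8·0.578886) = 0.8265 and y* = 0.578886·0.8265 = 0.4784.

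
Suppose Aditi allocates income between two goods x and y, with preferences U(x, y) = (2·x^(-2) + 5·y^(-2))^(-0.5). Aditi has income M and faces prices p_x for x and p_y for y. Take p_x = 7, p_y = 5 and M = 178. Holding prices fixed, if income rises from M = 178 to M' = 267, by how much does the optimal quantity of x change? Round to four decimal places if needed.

Δx* = 6.0995

MU_x ∝ 2·x^(-3), MU_y ∝ 5·y^(-3), so MRS = (2/5)·(y/x)^(3) = p_x/p_y.
Solve for the ratio: y/x = [(5/2)·p_x/p_y]^(1/3).
Substitute y = (y/x)·x into the budget: x* = M/(p_x + p_y·(y/x)).
Numerically y/x = 1.518294, so x* = 178/(7 + 5·1.518294) = 12.1989.
At M' = 267: x* = 18.2984. Change: 18.2984 − 12.1989 = 6.0995.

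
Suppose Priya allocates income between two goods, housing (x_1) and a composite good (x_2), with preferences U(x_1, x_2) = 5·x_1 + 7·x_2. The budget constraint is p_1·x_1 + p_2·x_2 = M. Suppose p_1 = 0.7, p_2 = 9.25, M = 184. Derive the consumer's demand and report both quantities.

Perfect substitutes: compare marginal utility per dollar. 5/p_1 vs 7/p_2 → 7.1429 vs 0.7568.
x_1 gives more utility per dollar, so spend all income on x_1: x_1* = M/p_1, x_2* = 0.
Numerically: x_1* = 262.8571, x_2* = 0.

x_1* = 262.8571, x_2* = 0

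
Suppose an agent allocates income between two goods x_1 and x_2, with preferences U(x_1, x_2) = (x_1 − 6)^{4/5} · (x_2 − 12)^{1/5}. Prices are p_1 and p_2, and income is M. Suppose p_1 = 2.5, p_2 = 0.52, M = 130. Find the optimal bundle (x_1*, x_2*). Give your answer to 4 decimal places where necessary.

x_1* = 40.8032, x_2* = 53.8308

After buying the subsistence bundle (6, 12), a share 0.8 of the remaining income goes to x_1: x_1* = 6 + 0.8·(M − 6p_1 − 12p_2)/p_1.
Discretionary income = 130 − 6·2.5 − 12·0.52 = 108.76; x_1* = 6 + 0.8·108.76/2.5 = 40.8032; x_2* = 12 + 0.2·108.76/0.52 = 53.8308.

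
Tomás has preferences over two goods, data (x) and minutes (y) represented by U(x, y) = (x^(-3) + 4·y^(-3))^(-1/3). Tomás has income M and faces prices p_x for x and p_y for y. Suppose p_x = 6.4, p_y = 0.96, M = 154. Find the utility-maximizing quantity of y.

y* = 40.78

MRS = MU_x/MU_y = (1/4)·(y/x)^(4). Set equal to p_x/p_y.
Hence y/x = (4·p_x/p_y)^(1/(4)), i.e. raised to the 0.25 power.
Substitute y = (y/x)·x into the budget: x* = M/(p_x + p_y·(y/x)).
Numerically y/x = 2.272439, so x* = 154/(6.4 + 0.96·2.272439) = 17.9455 and y* = 2.272439·17.9455 = 40.78.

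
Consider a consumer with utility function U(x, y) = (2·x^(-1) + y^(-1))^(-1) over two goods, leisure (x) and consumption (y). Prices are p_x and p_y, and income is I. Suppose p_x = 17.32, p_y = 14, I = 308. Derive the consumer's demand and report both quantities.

MU_x ∝ 2·x^(-2), MU_y ∝ y^(-2), so MRS = 2·(y/x)^(2) = p_x/p_y.
Solve for the ratio: y/x = [(1/2)·p_x/p_y]^(0.5).
With the ratio pinned down, the budget gives x* = I/(p_x + p_y·(y/x)) and y* = (y/x)·x*.
Numerically y/x = 0.786493, so x* = 308/(17.32 + 14·0.786493) = 10.8715 and y* = 0.786493·10.8715 = 8.5504.

x* = 10.8715, y* = 8.5504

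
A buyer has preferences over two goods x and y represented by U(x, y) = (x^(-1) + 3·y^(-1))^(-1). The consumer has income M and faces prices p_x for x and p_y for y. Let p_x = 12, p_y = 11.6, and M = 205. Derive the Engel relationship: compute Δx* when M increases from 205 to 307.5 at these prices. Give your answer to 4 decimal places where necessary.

Δx* = 3.1601

MU_x ∝ x^(-2), MU_y ∝ 3·y^(-2), so MRS = (1/3)·(y/x)^(2) = p_x/p_y.
Solve for the ratio: y/x = [3·p_x/p_y]^(0.5).
Substitute y = (y/x)·x into the budget: x* = M/(p_x + p_y·(y/x)).
Numerically y/x = 1.761661, so x* = 205/(12 + 11.6·1.761661) = 6.3203.
At M' = 307.5: x* = 9.4804. Change: 9.4804 − 6.3203 = 3.1601.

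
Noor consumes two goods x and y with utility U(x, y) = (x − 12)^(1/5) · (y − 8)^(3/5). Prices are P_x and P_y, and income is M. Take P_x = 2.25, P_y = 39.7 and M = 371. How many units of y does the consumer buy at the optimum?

y* = 8.4987

After buying the subsistence bundle (12, 8), a share 0.25 of the remaining income goes to x: x* = 12 + 0.25·(M − 12P_x − 8P_y)/P_x.
Discretionary income = 371 − 12·2.25 − 8·39.7 = 26.4; y* = 8 + 0.75·26.4/39.7 = 8.4987.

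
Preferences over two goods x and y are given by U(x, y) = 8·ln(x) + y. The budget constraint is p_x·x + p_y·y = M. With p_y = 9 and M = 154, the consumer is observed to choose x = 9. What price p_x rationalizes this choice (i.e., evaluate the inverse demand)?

p_x = 8

Set MRS = p_x/p_y: (8/x)/1 = p_x/p_y.
So x*(p_x,p_y) = 8·p_y/p_x, independent of income; and y* = (M − 8·p_y)/p_y.
Set x* = 9 in the demand function and solve for p_x: p_x = 8.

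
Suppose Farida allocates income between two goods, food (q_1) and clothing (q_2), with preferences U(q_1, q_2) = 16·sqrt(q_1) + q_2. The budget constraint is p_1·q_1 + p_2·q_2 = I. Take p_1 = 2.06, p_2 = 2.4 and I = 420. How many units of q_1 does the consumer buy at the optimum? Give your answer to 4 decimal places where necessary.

Solve: √q_1 = 8·p_2/p_1, so q_1*(p_1,p_2) = (8·p_2/p_1)², and q_2* = (I − p_1·q_1*)/p_2.
Plugging in: q_1* = (8·2.4/2.06)² = 86.8696.

q_1* = 86.8696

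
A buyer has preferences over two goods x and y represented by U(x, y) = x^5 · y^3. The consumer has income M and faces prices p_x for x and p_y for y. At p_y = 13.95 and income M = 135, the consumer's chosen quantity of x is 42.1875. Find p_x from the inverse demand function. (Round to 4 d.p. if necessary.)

p_x = 2

Tangency: MRS = (5/3)·y/x = p_x/p_y.
Rearranging, p_y·y = (3/5)·p_x·x. Substituting into the budget gives p_x·x·(1 + (3/5)) = M.
Demand: x*(p_x,p_y,M) = 0.625·M/p_x and y* = 0.375·M/p_y.
Set x* = 42.1875 in the demand function and solve for p_x: p_x = 2.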